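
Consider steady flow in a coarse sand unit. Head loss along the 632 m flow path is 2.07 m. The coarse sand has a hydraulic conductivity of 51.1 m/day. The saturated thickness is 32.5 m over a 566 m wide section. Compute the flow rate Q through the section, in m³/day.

Cross-sectional area A = 566 × 32.5 = 18395 m².
Hydraulic gradient i = Δh / L = 2.07 / 632 = 0.003275.
Darcy's law: Q = K · A · i = 51.10 × 18395 × 0.003275 = 3079 m³/day.

3080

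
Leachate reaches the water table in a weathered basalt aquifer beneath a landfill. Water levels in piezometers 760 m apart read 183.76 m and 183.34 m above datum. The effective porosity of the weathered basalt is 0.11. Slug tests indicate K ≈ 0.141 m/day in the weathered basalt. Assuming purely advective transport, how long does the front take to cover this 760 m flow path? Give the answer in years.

Hydraulic gradient i = (183.76 − 183.34) / 760 = 0.42 / 760 = 0.0005526.
Darcy flux q = K · i = 0.1410 × 0.0005526 = 7.792e-05 m/day.
Seepage velocity v = q / n_e = 7.792e-05 / 0.11 = 0.0007084 m/day.
Travel time t = L / v = 760 / 0.0007084 = 1.073e+06 days = 2937 years.

2940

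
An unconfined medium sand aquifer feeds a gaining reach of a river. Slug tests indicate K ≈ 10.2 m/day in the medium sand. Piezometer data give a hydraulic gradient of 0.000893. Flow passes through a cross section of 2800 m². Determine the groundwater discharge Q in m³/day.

25.5

Hydraulic gradient i = 0.000893.
Darcy's law: Q = K · A · i = 10.20 × 2800 × 0.0008930 = 25.50 m³/day.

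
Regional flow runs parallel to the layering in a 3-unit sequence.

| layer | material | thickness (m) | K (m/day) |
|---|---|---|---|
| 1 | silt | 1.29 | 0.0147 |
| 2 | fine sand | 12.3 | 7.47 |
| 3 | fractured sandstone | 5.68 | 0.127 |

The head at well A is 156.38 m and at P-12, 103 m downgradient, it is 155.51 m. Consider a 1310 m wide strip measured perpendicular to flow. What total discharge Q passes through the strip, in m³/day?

Flow is parallel to layering, so each bed carries its own Darcy discharge and the transmissivities add.
Σ(K_i·b_i) = 0.0147×1.29 + 7.47×12.3 + 0.127×5.68 = 92.62 m²/day.
Hydraulic gradient i = (156.38 − 155.51) / 103 = 0.87 / 103 = 0.008447.
Q = Σ(K_i·b_i) · W · i = 92.62 × 1310 × 0.008447 = 1025 m³/day.

1020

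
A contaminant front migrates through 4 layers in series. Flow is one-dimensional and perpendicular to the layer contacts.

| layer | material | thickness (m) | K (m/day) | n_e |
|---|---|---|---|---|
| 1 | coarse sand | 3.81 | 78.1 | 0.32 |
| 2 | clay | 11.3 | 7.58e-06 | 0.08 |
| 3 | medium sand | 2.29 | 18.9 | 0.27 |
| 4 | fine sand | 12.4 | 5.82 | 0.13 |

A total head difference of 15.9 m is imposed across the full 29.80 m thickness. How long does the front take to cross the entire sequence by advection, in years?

1120

With flow normal to the layers, continuity requires the same specific discharge q through every layer.
Σ(b_i/K_i) = 3.81/78.1 + 11.3/7.58e-06 + 2.29/18.9 + 12.4/5.82 = 1.491e+06 d.
q = Δh / Σ(b_i/K_i) = 15.9 / 1.491e+06 = 1.067e-05 m/day.
In each layer the seepage velocity is v_i = q/n_i, so the layer transit time is t_i = b_i·n_i / q:
  layer 1 (coarse sand): t_1 = 3.81 × 0.32 / 1.067e-05 = 1.143e+05 d
  layer 2 (clay): t_2 = 11.3 × 0.08 / 1.067e-05 = 84758 d
  layer 3 (medium sand): t_3 = 2.29 × 0.27 / 1.067e-05 = 57971 d
  layer 4 (fine sand): t_4 = 12.4 × 0.13 / 1.067e-05 = 1.511e+05 d
Total t = Σ t_i = 4.082e+05 days = 1118 years.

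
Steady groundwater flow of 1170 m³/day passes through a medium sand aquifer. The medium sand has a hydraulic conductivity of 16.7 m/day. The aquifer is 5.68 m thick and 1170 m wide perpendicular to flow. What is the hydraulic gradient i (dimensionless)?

Cross-sectional area A = 1170 × 5.68 = 6646 m².
From Q = K·A·i, i = Q / (K·A) = 1170 / (16.70 × 6646) = 0.01054.

0.0105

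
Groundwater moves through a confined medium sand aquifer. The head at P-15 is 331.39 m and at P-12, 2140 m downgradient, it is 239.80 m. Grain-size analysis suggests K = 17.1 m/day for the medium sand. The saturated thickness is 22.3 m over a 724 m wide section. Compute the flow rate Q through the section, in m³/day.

11800

Cross-sectional area A = 724 × 22.3 = 16145 m².
Hydraulic gradient i = (331.39 − 239.80) / 2140 = 91.59 / 2140 = 0.04280.
Darcy's law: Q = K · A · i = 17.10 × 16145 × 0.04280 = 11816 m³/day.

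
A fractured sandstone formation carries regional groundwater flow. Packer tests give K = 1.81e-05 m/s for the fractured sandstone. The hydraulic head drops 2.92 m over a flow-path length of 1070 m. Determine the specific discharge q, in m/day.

0.00427

Convert K: 1.81e-05 m/s × 86400 = 1.564 m/day.
Hydraulic gradient i = Δh / L = 2.92 / 1070 = 0.002729.
Specific discharge q = K · i = 1.564 × 0.002729 = 0.004268 m/day.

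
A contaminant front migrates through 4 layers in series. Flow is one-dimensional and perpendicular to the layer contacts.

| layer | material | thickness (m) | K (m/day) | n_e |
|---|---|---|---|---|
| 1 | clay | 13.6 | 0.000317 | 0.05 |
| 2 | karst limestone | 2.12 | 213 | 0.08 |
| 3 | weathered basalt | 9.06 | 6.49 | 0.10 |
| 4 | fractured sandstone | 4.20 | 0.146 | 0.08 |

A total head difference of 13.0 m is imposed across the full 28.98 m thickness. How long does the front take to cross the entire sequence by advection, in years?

18.9

With flow normal to the layers, continuity requires the same specific discharge q through every layer.
Σ(b_i/K_i) = 13.6/0.000317 + 2.12/213 + 9.06/6.49 + 4.20/0.146 = 42932 d.
q = Δh / Σ(b_i/K_i) = 13.0 / 42932 = 0.0003028 m/day.
In each layer the seepage velocity is v_i = q/n_i, so the layer transit time is t_i = b_i·n_i / q:
  layer 1 (clay): t_1 = 13.6 × 0.05 / 0.0003028 = 2246 d
  layer 2 (karst limestone): t_2 = 2.12 × 0.08 / 0.0003028 = 560.1 d
  layer 3 (weathered basalt): t_3 = 9.06 × 0.10 / 0.0003028 = 2992 d
  layer 4 (fractured sandstone): t_4 = 4.20 × 0.08 / 0.0003028 = 1110 d
Total t = Σ t_i = 6907 days = 18.91 years.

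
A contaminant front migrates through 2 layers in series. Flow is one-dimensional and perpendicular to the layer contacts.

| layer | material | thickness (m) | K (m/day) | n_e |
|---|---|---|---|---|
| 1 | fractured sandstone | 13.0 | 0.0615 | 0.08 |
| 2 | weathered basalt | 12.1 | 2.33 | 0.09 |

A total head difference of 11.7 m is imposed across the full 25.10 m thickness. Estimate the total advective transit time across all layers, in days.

With flow normal to the layers, continuity requires the same specific discharge q through every layer.
Σ(b_i/K_i) = 13.0/0.0615 + 12.1/2.33 = 216.6 d.
q = Δh / Σ(b_i/K_i) = 11.7 / 216.6 = 0.05402 m/day.
In each layer the seepage velocity is v_i = q/n_i, so the layer transit time is t_i = b_i·n_i / q:
  layer 1 (fractured sandstone): t_1 = 13.0 × 0.08 / 0.05402 = 19.25 d
  layer 2 (weathered basalt): t_2 = 12.1 × 0.09 / 0.05402 = 20.16 d
Total t = Σ t_i = 39.41 days.

39.4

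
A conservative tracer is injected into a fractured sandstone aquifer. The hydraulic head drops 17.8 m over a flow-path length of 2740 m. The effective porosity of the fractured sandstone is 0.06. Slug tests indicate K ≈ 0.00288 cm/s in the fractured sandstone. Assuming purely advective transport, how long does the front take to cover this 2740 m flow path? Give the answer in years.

27.8

Convert K: 0.00288 cm/s × 864 = 2.488 m/day.
Hydraulic gradient i = Δh / L = 17.8 / 2740 = 0.006496.
Darcy flux q = K · i = 2.488 × 0.006496 = 0.01616 m/day.
Seepage velocity v = q / n_e = 0.01616 / 0.06 = 0.2694 m/day.
Travel time t = L / v = 2740 / 0.2694 = 10170 days = 27.84 years.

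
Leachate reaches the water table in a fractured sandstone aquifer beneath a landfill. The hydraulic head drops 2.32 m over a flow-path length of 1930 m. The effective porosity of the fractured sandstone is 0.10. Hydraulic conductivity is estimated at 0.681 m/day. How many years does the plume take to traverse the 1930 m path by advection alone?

645

Hydraulic gradient i = Δh / L = 2.32 / 1930 = 0.001202.
Darcy flux q = K · i = 0.6810 × 0.001202 = 0.0008186 m/day.
Seepage velocity v = q / n_e = 0.0008186 / 0.10 = 0.008186 m/day.
Travel time t = L / v = 1930 / 0.008186 = 2.358e+05 days = 645.5 years.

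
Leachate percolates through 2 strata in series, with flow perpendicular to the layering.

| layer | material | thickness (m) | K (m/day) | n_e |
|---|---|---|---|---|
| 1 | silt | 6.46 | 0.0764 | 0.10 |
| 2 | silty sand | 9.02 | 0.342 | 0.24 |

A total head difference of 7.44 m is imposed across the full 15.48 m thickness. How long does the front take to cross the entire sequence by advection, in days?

With flow normal to the layers, continuity requires the same specific discharge q through every layer.
Σ(b_i/K_i) = 6.46/0.0764 + 9.02/0.342 = 110.9 d.
q = Δh / Σ(b_i/K_i) = 7.44 / 110.9 = 0.06707 m/day.
In each layer the seepage velocity is v_i = q/n_i, so the layer transit time is t_i = b_i·n_i / q:
  layer 1 (silt): t_1 = 6.46 × 0.10 / 0.06707 = 9.632 d
  layer 2 (silty sand): t_2 = 9.02 × 0.24 / 0.06707 = 32.28 d
Total t = Σ t_i = 41.91 days.

41.9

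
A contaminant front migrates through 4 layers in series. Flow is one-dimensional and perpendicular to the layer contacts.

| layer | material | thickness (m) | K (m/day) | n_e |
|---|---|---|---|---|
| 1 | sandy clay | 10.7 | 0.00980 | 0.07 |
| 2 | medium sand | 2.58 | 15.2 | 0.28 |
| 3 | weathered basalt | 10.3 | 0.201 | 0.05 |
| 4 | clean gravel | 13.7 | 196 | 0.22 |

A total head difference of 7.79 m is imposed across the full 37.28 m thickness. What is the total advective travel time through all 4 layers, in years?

2.01

With flow normal to the layers, continuity requires the same specific discharge q through every layer.
Σ(b_i/K_i) = 10.7/0.00980 + 2.58/15.2 + 10.3/0.201 + 13.7/196 = 1143 d.
q = Δh / Σ(b_i/K_i) = 7.79 / 1143 = 0.006813 m/day.
In each layer the seepage velocity is v_i = q/n_i, so the layer transit time is t_i = b_i·n_i / q:
  layer 1 (sandy clay): t_1 = 10.7 × 0.07 / 0.006813 = 109.9 d
  layer 2 (medium sand): t_2 = 2.58 × 0.28 / 0.006813 = 106.0 d
  layer 3 (weathered basalt): t_3 = 10.3 × 0.05 / 0.006813 = 75.59 d
  layer 4 (clean gravel): t_4 = 13.7 × 0.22 / 0.006813 = 442.4 d
Total t = Σ t_i = 733.9 days = 2.009 years.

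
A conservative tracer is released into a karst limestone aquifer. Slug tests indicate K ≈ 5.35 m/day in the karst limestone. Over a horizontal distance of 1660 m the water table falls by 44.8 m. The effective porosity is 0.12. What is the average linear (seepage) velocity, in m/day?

1.20

Hydraulic gradient i = Δh / L = 44.8 / 1660 = 0.02699.
Darcy flux q = K · i = 5.350 × 0.02699 = 0.1444 m/day.
Seepage velocity v = q / n_e = 0.1444 / 0.12 = 1.203 m/day.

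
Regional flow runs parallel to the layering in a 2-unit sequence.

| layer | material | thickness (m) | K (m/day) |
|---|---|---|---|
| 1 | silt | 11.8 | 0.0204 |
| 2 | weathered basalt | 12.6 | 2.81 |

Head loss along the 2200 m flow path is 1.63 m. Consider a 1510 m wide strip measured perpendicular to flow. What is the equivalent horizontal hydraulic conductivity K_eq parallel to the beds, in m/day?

Flow is parallel to layering, so each bed carries its own Darcy discharge and the transmissivities add.
Σ(K_i·b_i) = 0.0204×11.8 + 2.81×12.6 = 35.65 m²/day.
Total thickness b = 24.40 m, so K_eq = Σ(K_i·b_i)/b = 1.461 m/day.

1.46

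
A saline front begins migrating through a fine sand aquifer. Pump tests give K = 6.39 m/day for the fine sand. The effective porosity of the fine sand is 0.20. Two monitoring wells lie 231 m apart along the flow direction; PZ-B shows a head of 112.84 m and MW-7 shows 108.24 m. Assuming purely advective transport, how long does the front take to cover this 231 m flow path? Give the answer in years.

Hydraulic gradient i = (112.84 − 108.24) / 231 = 4.6 / 231 = 0.01991.
Darcy flux q = K · i = 6.390 × 0.01991 = 0.1272 m/day.
Seepage velocity v = q / n_e = 0.1272 / 0.20 = 0.6362 m/day.
Travel time t = L / v = 231 / 0.6362 = 363.1 days = 0.9940 years.

0.994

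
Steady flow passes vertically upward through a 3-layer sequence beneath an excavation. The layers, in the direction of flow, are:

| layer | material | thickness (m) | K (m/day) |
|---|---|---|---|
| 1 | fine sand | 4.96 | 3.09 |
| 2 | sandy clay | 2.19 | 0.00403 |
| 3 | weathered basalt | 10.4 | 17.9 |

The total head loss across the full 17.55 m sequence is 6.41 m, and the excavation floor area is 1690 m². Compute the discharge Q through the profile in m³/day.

19.9

Flow is perpendicular to layering, so the layers act in series and the equivalent K is the thickness-weighted harmonic mean.
Total thickness L = 4.96 + 2.19 + 10.4 = 17.55 m.
Σ(b_i/K_i) = 4.96/3.09 + 2.19/0.00403 + 10.4/17.9 = 545.6 d.
K_eq = L / Σ(b_i/K_i) = 17.55 / 545.6 = 0.03217 m/day.
Q = K_eq · A · (Δh/L) = 0.03217 × 1690 × (6.41/17.55) = 19.85 m³/day.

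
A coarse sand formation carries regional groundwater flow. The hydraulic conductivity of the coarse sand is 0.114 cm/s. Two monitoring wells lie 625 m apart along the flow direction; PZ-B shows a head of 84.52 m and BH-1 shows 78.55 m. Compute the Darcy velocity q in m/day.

0.941

Convert K: 0.114 cm/s × 864 = 98.50 m/day.
Hydraulic gradient i = (84.52 − 78.55) / 625 = 5.97 / 625 = 0.009552.
Specific discharge q = K · i = 98.50 × 0.009552 = 0.9408 m/day.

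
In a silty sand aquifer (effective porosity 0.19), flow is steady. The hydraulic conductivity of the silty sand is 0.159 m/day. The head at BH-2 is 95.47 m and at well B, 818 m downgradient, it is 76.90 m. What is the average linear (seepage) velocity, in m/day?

Hydraulic gradient i = (95.47 − 76.90) / 818 = 18.57 / 818 = 0.02270.
Darcy flux q = K · i = 0.1590 × 0.02270 = 0.003610 m/day.
Seepage velocity v = q / n_e = 0.003610 / 0.19 = 0.01900 m/day.

0.0190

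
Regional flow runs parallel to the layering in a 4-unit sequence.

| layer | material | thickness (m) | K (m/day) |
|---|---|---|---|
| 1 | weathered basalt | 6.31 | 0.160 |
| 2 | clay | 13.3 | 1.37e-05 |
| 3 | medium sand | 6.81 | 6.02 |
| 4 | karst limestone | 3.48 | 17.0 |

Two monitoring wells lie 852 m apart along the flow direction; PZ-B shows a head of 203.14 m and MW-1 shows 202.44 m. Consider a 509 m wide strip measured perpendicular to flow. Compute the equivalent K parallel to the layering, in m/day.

Flow is parallel to layering, so each bed carries its own Darcy discharge and the transmissivities add.
Σ(K_i·b_i) = 0.160×6.31 + 1.37e-05×13.3 + 6.02×6.81 + 17.0×3.48 = 101.2 m²/day.
Total thickness b = 29.90 m, so K_eq = Σ(K_i·b_i)/b = 3.383 m/day.

3.38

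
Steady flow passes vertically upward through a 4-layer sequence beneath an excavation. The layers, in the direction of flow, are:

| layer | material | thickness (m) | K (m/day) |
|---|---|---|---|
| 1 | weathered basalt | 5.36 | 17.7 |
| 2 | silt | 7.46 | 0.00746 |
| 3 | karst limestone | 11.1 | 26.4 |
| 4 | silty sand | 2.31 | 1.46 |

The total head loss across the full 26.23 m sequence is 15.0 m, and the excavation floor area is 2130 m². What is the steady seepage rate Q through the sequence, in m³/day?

Flow is perpendicular to layering, so the layers act in series and the equivalent K is the thickness-weighted harmonic mean.
Total thickness L = 5.36 + 7.46 + 11.1 + 2.31 = 26.23 m.
Σ(b_i/K_i) = 5.36/17.7 + 7.46/0.00746 + 11.1/26.4 + 2.31/1.46 = 1002 d.
K_eq = L / Σ(b_i/K_i) = 26.23 / 1002 = 0.02617 m/day.
Q = K_eq · A · (Δh/L) = 0.02617 × 2130 × (15.0/26.23) = 31.88 m³/day.

31.9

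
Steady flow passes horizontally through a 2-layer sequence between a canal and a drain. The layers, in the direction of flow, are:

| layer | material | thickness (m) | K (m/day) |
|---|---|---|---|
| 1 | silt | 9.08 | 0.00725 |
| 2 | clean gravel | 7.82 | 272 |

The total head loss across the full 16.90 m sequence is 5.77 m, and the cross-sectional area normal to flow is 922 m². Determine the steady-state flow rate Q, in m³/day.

Flow is perpendicular to layering, so the layers act in series and the equivalent K is the thickness-weighted harmonic mean.
Total thickness L = 9.08 + 7.82 = 16.90 m.
Σ(b_i/K_i) = 9.08/0.00725 + 7.82/272 = 1252 d.
K_eq = L / Σ(b_i/K_i) = 16.90 / 1252 = 0.01349 m/day.
Q = K_eq · A · (Δh/L) = 0.01349 × 922 × (5.77/16.90) = 4.248 m³/day.

4.25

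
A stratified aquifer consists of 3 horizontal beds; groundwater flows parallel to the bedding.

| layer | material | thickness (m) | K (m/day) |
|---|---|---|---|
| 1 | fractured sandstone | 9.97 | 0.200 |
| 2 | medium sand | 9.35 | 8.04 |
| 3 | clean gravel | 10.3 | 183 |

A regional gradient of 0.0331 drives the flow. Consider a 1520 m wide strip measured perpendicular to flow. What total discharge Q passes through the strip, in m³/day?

Flow is parallel to layering, so each bed carries its own Darcy discharge and the transmissivities add.
Σ(K_i·b_i) = 0.200×9.97 + 8.04×9.35 + 183×10.3 = 1962 m²/day.
Hydraulic gradient i = 0.0331.
Q = Σ(K_i·b_i) · W · i = 1962 × 1520 × 0.03310 = 98716 m³/day.

98700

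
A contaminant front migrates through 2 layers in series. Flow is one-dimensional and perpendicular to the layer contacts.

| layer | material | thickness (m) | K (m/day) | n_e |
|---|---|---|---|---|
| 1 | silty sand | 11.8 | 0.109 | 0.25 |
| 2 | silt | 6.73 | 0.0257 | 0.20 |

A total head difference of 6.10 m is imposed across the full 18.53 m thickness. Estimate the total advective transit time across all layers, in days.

With flow normal to the layers, continuity requires the same specific discharge q through every layer.
Σ(b_i/K_i) = 11.8/0.109 + 6.73/0.0257 = 370.1 d.
q = Δh / Σ(b_i/K_i) = 6.10 / 370.1 = 0.01648 m/day.
In each layer the seepage velocity is v_i = q/n_i, so the layer transit time is t_i = b_i·n_i / q:
  layer 1 (silty sand): t_1 = 11.8 × 0.25 / 0.01648 = 179.0 d
  layer 2 (silt): t_2 = 6.73 × 0.20 / 0.01648 = 81.67 d
Total t = Σ t_i = 260.7 days.

261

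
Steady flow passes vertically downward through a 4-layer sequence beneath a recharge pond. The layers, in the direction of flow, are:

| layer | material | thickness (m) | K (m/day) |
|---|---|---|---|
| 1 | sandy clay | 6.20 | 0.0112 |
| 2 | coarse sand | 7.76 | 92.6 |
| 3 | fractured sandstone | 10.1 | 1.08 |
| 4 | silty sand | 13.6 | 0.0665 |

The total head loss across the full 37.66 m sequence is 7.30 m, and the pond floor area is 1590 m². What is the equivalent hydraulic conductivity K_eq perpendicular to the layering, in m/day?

0.0491

Flow is perpendicular to layering, so the layers act in series and the equivalent K is the thickness-weighted harmonic mean.
Total thickness L = 6.20 + 7.76 + 10.1 + 13.6 = 37.66 m.
Σ(b_i/K_i) = 6.20/0.0112 + 7.76/92.6 + 10.1/1.08 + 13.6/0.0665 = 767.5 d.
K_eq = L / Σ(b_i/K_i) = 37.66 / 767.5 = 0.04907 m/day.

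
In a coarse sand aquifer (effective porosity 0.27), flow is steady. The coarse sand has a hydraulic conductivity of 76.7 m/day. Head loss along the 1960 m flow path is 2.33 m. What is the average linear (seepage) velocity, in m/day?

0.338

Hydraulic gradient i = Δh / L = 2.33 / 1960 = 0.001189.
Darcy flux q = K · i = 76.70 × 0.001189 = 0.09118 m/day.
Seepage velocity v = q / n_e = 0.09118 / 0.27 = 0.3377 m/day.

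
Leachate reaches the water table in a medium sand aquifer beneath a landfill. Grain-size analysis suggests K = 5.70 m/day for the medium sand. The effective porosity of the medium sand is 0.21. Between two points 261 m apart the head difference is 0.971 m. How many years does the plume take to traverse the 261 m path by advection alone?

7.08

Hydraulic gradient i = Δh / L = 0.971 / 261 = 0.003720.
Darcy flux q = K · i = 5.700 × 0.003720 = 0.02121 m/day.
Seepage velocity v = q / n_e = 0.02121 / 0.21 = 0.1010 m/day.
Travel time t = L / v = 261 / 0.1010 = 2585 days = 7.076 years.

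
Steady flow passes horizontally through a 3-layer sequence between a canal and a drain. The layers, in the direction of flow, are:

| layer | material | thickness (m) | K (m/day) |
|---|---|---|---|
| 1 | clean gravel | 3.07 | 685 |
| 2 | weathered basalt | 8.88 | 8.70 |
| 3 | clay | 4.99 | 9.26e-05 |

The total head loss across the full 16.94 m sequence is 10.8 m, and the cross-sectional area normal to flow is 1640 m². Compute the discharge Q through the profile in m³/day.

0.329

Flow is perpendicular to layering, so the layers act in series and the equivalent K is the thickness-weighted harmonic mean.
Total thickness L = 3.07 + 8.88 + 4.99 = 16.94 m.
Σ(b_i/K_i) = 3.07/685 + 8.88/8.70 + 4.99/9.26e-05 = 53889 d.
K_eq = L / Σ(b_i/K_i) = 16.94 / 53889 = 0.0003144 m/day.
Q = K_eq · A · (Δh/L) = 0.0003144 × 1640 × (10.8/16.94) = 0.3287 m³/day.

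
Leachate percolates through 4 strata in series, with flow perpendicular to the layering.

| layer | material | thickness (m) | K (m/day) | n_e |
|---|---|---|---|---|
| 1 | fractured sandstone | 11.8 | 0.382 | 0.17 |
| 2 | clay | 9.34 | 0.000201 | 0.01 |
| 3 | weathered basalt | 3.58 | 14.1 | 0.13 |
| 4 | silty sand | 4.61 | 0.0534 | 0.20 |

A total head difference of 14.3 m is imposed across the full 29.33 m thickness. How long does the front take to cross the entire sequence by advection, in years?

31.1

With flow normal to the layers, continuity requires the same specific discharge q through every layer.
Σ(b_i/K_i) = 11.8/0.382 + 9.34/0.000201 + 3.58/14.1 + 4.61/0.0534 = 46585 d.
q = Δh / Σ(b_i/K_i) = 14.3 / 46585 = 0.0003070 m/day.
In each layer the seepage velocity is v_i = q/n_i, so the layer transit time is t_i = b_i·n_i / q:
  layer 1 (fractured sandstone): t_1 = 11.8 × 0.17 / 0.0003070 = 6535 d
  layer 2 (clay): t_2 = 9.34 × 0.01 / 0.0003070 = 304.3 d
  layer 3 (weathered basalt): t_3 = 3.58 × 0.13 / 0.0003070 = 1516 d
  layer 4 (silty sand): t_4 = 4.61 × 0.20 / 0.0003070 = 3004 d
Total t = Σ t_i = 11359 days = 31.10 years.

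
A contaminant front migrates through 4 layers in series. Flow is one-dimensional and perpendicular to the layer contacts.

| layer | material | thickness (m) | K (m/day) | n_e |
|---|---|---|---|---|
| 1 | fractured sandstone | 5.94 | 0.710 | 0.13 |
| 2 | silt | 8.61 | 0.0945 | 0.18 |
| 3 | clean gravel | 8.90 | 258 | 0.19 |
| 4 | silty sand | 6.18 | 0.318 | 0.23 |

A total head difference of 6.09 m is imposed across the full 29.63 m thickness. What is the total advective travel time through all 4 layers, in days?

106

With flow normal to the layers, continuity requires the same specific discharge q through every layer.
Σ(b_i/K_i) = 5.94/0.710 + 8.61/0.0945 + 8.90/258 + 6.18/0.318 = 118.9 d.
q = Δh / Σ(b_i/K_i) = 6.09 / 118.9 = 0.05120 m/day.
In each layer the seepage velocity is v_i = q/n_i, so the layer transit time is t_i = b_i·n_i / q:
  layer 1 (fractured sandstone): t_1 = 5.94 × 0.13 / 0.05120 = 15.08 d
  layer 2 (silt): t_2 = 8.61 × 0.18 / 0.05120 = 30.27 d
  layer 3 (clean gravel): t_3 = 8.90 × 0.19 / 0.05120 = 33.03 d
  layer 4 (silty sand): t_4 = 6.18 × 0.23 / 0.05120 = 27.76 d
Total t = Σ t_i = 106.1 days.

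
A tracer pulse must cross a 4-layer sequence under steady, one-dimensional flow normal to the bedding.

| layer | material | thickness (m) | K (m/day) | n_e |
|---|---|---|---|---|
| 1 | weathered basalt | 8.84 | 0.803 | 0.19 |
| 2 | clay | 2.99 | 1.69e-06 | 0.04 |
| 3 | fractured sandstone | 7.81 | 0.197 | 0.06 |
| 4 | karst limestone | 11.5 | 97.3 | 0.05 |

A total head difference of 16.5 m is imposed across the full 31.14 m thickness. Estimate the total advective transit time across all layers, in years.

835

With flow normal to the layers, continuity requires the same specific discharge q through every layer.
Σ(b_i/K_i) = 8.84/0.803 + 2.99/1.69e-06 + 7.81/0.197 + 11.5/97.3 = 1.769e+06 d.
q = Δh / Σ(b_i/K_i) = 16.5 / 1.769e+06 = 9.326e-06 m/day.
In each layer the seepage velocity is v_i = q/n_i, so the layer transit time is t_i = b_i·n_i / q:
  layer 1 (weathered basalt): t_1 = 8.84 × 0.19 / 9.326e-06 = 1.801e+05 d
  layer 2 (clay): t_2 = 2.99 × 0.04 / 9.326e-06 = 12825 d
  layer 3 (fractured sandstone): t_3 = 7.81 × 0.06 / 9.326e-06 = 50248 d
  layer 4 (karst limestone): t_4 = 11.5 × 0.05 / 9.326e-06 = 61657 d
Total t = Σ t_i = 3.048e+05 days = 834.6 years.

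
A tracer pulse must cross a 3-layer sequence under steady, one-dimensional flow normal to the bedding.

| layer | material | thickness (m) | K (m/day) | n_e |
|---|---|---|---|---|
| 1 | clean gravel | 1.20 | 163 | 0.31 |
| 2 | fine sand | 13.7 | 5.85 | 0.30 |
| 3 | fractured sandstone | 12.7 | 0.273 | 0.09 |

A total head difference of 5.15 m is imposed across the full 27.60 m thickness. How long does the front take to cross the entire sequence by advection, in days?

53.4

With flow normal to the layers, continuity requires the same specific discharge q through every layer.
Σ(b_i/K_i) = 1.20/163 + 13.7/5.85 + 12.7/0.273 = 48.87 d.
q = Δh / Σ(b_i/K_i) = 5.15 / 48.87 = 0.1054 m/day.
In each layer the seepage velocity is v_i = q/n_i, so the layer transit time is t_i = b_i·n_i / q:
  layer 1 (clean gravel): t_1 = 1.20 × 0.31 / 0.1054 = 3.530 d
  layer 2 (fine sand): t_2 = 13.7 × 0.30 / 0.1054 = 39.00 d
  layer 3 (fractured sandstone): t_3 = 12.7 × 0.09 / 0.1054 = 10.85 d
Total t = Σ t_i = 53.38 days.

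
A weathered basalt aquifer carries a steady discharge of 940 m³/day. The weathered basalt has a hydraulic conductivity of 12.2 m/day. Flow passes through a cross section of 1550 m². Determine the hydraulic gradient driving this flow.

0.0497

From Q = K·A·i, i = Q / (K·A) = 940 / (12.20 × 1550) = 0.04971.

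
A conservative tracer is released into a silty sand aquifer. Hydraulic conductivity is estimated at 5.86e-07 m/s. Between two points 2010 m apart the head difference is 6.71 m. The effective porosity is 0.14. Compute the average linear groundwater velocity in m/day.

Convert K: 5.86e-07 m/s × 86400 = 0.05063 m/day.
Hydraulic gradient i = Δh / L = 6.71 / 2010 = 0.003338.
Darcy flux q = K · i = 0.05063 × 0.003338 = 0.0001690 m/day.
Seepage velocity v = q / n_e = 0.0001690 / 0.14 = 0.001207 m/day.

0.00121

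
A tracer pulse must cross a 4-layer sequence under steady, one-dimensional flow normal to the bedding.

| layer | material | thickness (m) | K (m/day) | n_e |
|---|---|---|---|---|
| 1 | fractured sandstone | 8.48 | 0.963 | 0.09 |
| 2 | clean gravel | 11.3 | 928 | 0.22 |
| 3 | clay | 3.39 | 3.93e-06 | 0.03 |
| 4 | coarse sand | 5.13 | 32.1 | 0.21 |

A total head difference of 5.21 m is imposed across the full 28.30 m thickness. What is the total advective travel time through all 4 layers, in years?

With flow normal to the layers, continuity requires the same specific discharge q through every layer.
Σ(b_i/K_i) = 8.48/0.963 + 11.3/928 + 3.39/3.93e-06 + 5.13/32.1 = 8.626e+05 d.
q = Δh / Σ(b_i/K_i) = 5.21 / 8.626e+05 = 6.040e-06 m/day.
In each layer the seepage velocity is v_i = q/n_i, so the layer transit time is t_i = b_i·n_i / q:
  layer 1 (fractured sandstone): t_1 = 8.48 × 0.09 / 6.040e-06 = 1.264e+05 d
  layer 2 (clean gravel): t_2 = 11.3 × 0.22 / 6.040e-06 = 4.116e+05 d
  layer 3 (clay): t_3 = 3.39 × 0.03 / 6.040e-06 = 16838 d
  layer 4 (coarse sand): t_4 = 5.13 × 0.21 / 6.040e-06 = 1.784e+05 d
Total t = Σ t_i = 7.332e+05 days = 2007 years.

2010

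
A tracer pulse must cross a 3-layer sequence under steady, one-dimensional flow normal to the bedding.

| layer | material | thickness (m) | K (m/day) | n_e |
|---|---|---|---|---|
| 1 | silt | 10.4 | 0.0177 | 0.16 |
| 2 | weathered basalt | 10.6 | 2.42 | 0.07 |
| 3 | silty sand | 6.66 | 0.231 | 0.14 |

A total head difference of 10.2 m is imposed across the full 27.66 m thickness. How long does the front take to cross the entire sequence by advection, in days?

With flow normal to the layers, continuity requires the same specific discharge q through every layer.
Σ(b_i/K_i) = 10.4/0.0177 + 10.6/2.42 + 6.66/0.231 = 620.8 d.
q = Δh / Σ(b_i/K_i) = 10.2 / 620.8 = 0.01643 m/day.
In each layer the seepage velocity is v_i = q/n_i, so the layer transit time is t_i = b_i·n_i / q:
  layer 1 (silt): t_1 = 10.4 × 0.16 / 0.01643 = 101.3 d
  layer 2 (weathered basalt): t_2 = 10.6 × 0.07 / 0.01643 = 45.16 d
  layer 3 (silty sand): t_3 = 6.66 × 0.14 / 0.01643 = 56.75 d
Total t = Σ t_i = 203.2 days.

203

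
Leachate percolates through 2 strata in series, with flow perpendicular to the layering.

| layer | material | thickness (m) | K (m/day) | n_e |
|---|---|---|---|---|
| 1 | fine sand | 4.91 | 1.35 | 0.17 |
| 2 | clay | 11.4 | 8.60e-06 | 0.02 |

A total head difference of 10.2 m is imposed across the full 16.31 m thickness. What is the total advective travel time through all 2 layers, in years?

378

With flow normal to the layers, continuity requires the same specific discharge q through every layer.
Σ(b_i/K_i) = 4.91/1.35 + 11.4/8.60e-06 = 1.326e+06 d.
q = Δh / Σ(b_i/K_i) = 10.2 / 1.326e+06 = 7.695e-06 m/day.
In each layer the seepage velocity is v_i = q/n_i, so the layer transit time is t_i = b_i·n_i / q:
  layer 1 (fine sand): t_1 = 4.91 × 0.17 / 7.695e-06 = 1.085e+05 d
  layer 2 (clay): t_2 = 11.4 × 0.02 / 7.695e-06 = 29631 d
Total t = Σ t_i = 1.381e+05 days = 378.1 years.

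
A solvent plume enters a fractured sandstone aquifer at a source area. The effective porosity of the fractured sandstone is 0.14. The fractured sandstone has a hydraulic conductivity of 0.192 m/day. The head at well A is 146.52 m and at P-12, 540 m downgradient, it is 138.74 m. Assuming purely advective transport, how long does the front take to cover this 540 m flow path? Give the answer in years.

Hydraulic gradient i = (146.52 − 138.74) / 540 = 7.78 / 540 = 0.01441.
Darcy flux q = K · i = 0.1920 × 0.01441 = 0.002766 m/day.
Seepage velocity v = q / n_e = 0.002766 / 0.14 = 0.01976 m/day.
Travel time t = L / v = 540 / 0.01976 = 27330 days = 74.82 years.

74.8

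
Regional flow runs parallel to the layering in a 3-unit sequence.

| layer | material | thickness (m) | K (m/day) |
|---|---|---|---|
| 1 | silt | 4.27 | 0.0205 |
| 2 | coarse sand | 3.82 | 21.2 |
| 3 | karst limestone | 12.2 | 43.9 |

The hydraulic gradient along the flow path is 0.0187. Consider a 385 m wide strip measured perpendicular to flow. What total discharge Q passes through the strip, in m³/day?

Flow is parallel to layering, so each bed carries its own Darcy discharge and the transmissivities add.
Σ(K_i·b_i) = 0.0205×4.27 + 21.2×3.82 + 43.9×12.2 = 616.7 m²/day.
Hydraulic gradient i = 0.0187.
Q = Σ(K_i·b_i) · W · i = 616.7 × 385 × 0.01870 = 4440 m³/day.

4440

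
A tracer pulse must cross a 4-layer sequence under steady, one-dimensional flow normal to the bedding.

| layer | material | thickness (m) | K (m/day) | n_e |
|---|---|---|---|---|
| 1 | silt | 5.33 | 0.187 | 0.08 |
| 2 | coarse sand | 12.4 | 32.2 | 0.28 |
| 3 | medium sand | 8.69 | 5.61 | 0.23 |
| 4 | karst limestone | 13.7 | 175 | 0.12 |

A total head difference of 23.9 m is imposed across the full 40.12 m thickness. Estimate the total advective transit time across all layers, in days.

9.63

With flow normal to the layers, continuity requires the same specific discharge q through every layer.
Σ(b_i/K_i) = 5.33/0.187 + 12.4/32.2 + 8.69/5.61 + 13.7/175 = 30.52 d.
q = Δh / Σ(b_i/K_i) = 23.9 / 30.52 = 0.7832 m/day.
In each layer the seepage velocity is v_i = q/n_i, so the layer transit time is t_i = b_i·n_i / q:
  layer 1 (silt): t_1 = 5.33 × 0.08 / 0.7832 = 0.5444 d
  layer 2 (coarse sand): t_2 = 12.4 × 0.28 / 0.7832 = 4.433 d
  layer 3 (medium sand): t_3 = 8.69 × 0.23 / 0.7832 = 2.552 d
  layer 4 (karst limestone): t_4 = 13.7 × 0.12 / 0.7832 = 2.099 d
Total t = Σ t_i = 9.628 days.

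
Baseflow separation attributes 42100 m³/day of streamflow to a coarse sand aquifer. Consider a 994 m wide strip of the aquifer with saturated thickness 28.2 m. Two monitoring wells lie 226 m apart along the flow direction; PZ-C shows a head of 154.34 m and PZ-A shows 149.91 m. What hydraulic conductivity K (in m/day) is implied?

Cross-sectional area A = 994 × 28.2 = 28031 m².
Hydraulic gradient i = (154.34 − 149.91) / 226 = 4.43 / 226 = 0.01960.
From Q = K·A·i, K = Q / (A·i) = 42100 / (28031 × 0.01960) = 76.62 m/day.

76.6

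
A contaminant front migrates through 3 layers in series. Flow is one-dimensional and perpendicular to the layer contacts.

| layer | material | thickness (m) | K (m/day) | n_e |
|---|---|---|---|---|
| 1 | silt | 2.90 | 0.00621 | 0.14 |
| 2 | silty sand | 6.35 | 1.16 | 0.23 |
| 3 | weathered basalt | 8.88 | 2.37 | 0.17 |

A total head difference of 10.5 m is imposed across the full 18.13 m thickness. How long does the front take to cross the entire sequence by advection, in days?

With flow normal to the layers, continuity requires the same specific discharge q through every layer.
Σ(b_i/K_i) = 2.90/0.00621 + 6.35/1.16 + 8.88/2.37 = 476.2 d.
q = Δh / Σ(b_i/K_i) = 10.5 / 476.2 = 0.02205 m/day.
In each layer the seepage velocity is v_i = q/n_i, so the layer transit time is t_i = b_i·n_i / q:
  layer 1 (silt): t_1 = 2.90 × 0.14 / 0.02205 = 18.41 d
  layer 2 (silty sand): t_2 = 6.35 × 0.23 / 0.02205 = 66.24 d
  layer 3 (weathered basalt): t_3 = 8.88 × 0.17 / 0.02205 = 68.47 d
Total t = Σ t_i = 153.1 days.

153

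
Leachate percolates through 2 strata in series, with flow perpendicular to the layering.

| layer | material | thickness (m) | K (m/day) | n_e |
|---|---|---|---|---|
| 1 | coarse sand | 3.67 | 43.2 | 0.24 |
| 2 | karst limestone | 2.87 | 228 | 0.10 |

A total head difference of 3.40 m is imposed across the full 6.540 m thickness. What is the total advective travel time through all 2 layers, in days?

With flow normal to the layers, continuity requires the same specific discharge q through every layer.
Σ(b_i/K_i) = 3.67/43.2 + 2.87/228 = 0.09754 d.
q = Δh / Σ(b_i/K_i) = 3.40 / 0.09754 = 34.86 m/day.
In each layer the seepage velocity is v_i = q/n_i, so the layer transit time is t_i = b_i·n_i / q:
  layer 1 (coarse sand): t_1 = 3.67 × 0.24 / 34.86 = 0.02527 d
  layer 2 (karst limestone): t_2 = 2.87 × 0.10 / 34.86 = 0.008234 d
Total t = Σ t_i = 0.03350 days.

0.0335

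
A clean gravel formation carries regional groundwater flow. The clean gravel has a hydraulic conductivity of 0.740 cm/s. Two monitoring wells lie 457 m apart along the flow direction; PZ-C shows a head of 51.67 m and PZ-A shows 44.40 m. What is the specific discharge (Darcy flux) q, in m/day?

10.2

Convert K: 0.740 cm/s × 864 = 639.4 m/day.
Hydraulic gradient i = (51.67 − 44.40) / 457 = 7.27 / 457 = 0.01591.
Specific discharge q = K · i = 639.4 × 0.01591 = 10.17 m/day.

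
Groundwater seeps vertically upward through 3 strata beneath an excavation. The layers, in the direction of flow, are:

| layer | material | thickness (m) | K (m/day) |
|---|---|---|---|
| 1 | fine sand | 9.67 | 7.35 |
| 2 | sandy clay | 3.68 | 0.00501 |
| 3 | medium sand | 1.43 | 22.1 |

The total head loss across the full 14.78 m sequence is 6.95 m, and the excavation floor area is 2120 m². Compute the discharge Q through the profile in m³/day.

20.0

Flow is perpendicular to layering, so the layers act in series and the equivalent K is the thickness-weighted harmonic mean.
Total thickness L = 9.67 + 3.68 + 1.43 = 14.78 m.
Σ(b_i/K_i) = 9.67/7.35 + 3.68/0.00501 + 1.43/22.1 = 735.9 d.
K_eq = L / Σ(b_i/K_i) = 14.78 / 735.9 = 0.02008 m/day.
Q = K_eq · A · (Δh/L) = 0.02008 × 2120 × (6.95/14.78) = 20.02 m³/day.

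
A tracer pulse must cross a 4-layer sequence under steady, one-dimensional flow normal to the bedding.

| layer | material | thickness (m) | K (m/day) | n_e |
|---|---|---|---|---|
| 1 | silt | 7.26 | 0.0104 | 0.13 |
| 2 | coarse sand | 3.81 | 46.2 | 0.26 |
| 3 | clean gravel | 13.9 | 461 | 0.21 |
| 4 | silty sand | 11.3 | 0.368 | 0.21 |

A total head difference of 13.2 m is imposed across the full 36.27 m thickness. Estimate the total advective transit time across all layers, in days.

399

With flow normal to the layers, continuity requires the same specific discharge q through every layer.
Σ(b_i/K_i) = 7.26/0.0104 + 3.81/46.2 + 13.9/461 + 11.3/0.368 = 728.9 d.
q = Δh / Σ(b_i/K_i) = 13.2 / 728.9 = 0.01811 m/day.
In each layer the seepage velocity is v_i = q/n_i, so the layer transit time is t_i = b_i·n_i / q:
  layer 1 (silt): t_1 = 7.26 × 0.13 / 0.01811 = 52.12 d
  layer 2 (coarse sand): t_2 = 3.81 × 0.26 / 0.01811 = 54.70 d
  layer 3 (clean gravel): t_3 = 13.9 × 0.21 / 0.01811 = 161.2 d
  layer 4 (silty sand): t_4 = 11.3 × 0.21 / 0.01811 = 131.0 d
Total t = Σ t_i = 399.0 days.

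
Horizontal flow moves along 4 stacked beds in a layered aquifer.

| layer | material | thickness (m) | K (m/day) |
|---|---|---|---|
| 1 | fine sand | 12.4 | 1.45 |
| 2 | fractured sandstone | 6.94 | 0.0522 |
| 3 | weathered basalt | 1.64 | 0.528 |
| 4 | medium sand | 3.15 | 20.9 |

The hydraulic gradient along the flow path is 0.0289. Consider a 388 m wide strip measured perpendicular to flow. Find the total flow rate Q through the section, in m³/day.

Flow is parallel to layering, so each bed carries its own Darcy discharge and the transmissivities add.
Σ(K_i·b_i) = 1.45×12.4 + 0.0522×6.94 + 0.528×1.64 + 20.9×3.15 = 85.04 m²/day.
Hydraulic gradient i = 0.0289.
Q = Σ(K_i·b_i) · W · i = 85.04 × 388 × 0.02890 = 953.6 m³/day.

954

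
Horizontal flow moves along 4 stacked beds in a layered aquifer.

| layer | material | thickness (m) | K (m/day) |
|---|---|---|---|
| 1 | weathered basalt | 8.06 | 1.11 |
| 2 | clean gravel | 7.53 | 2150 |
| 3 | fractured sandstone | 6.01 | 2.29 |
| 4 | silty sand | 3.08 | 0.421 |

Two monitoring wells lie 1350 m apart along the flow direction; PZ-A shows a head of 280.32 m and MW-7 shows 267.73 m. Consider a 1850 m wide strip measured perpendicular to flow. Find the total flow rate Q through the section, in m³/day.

Flow is parallel to layering, so each bed carries its own Darcy discharge and the transmissivities add.
Σ(K_i·b_i) = 1.11×8.06 + 2150×7.53 + 2.29×6.01 + 0.421×3.08 = 16214 m²/day.
Hydraulic gradient i = (280.32 − 267.73) / 1350 = 12.59 / 1350 = 0.009326.
Q = Σ(K_i·b_i) · W · i = 16214 × 1850 × 0.009326 = 2.797e+05 m³/day.

280000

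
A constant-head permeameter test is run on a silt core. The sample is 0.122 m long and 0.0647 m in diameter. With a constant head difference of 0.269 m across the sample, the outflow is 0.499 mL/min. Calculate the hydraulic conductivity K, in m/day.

0.0991

Cross-sectional area A = π·(d/2)² = π × (0.0647/2)² = 0.003288 m².
Convert discharge: 0.499 mL/min = 8.317e-09 m³/s.
Darcy's law rearranged: K = Q·L / (A·Δh) = 8.317e-09 × 0.122 / (0.003288 × 0.269) = 1.147e-06 m/s = 0.09912 m/day.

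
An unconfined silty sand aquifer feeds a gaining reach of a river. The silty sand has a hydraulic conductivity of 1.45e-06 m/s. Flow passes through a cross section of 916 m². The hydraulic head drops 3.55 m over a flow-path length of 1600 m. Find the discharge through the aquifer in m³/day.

0.255

Convert K: 1.45e-06 m/s × 86400 = 0.1253 m/day.
Hydraulic gradient i = Δh / L = 3.55 / 1600 = 0.002219.
Darcy's law: Q = K · A · i = 0.1253 × 916.0 × 0.002219 = 0.2546 m³/day.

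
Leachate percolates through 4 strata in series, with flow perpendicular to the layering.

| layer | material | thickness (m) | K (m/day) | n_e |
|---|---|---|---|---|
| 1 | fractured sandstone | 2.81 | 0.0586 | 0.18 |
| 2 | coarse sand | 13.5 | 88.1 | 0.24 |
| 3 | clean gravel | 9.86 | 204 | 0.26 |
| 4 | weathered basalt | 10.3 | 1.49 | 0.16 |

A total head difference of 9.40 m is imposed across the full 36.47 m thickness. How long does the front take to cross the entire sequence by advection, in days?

With flow normal to the layers, continuity requires the same specific discharge q through every layer.
Σ(b_i/K_i) = 2.81/0.0586 + 13.5/88.1 + 9.86/204 + 10.3/1.49 = 55.07 d.
q = Δh / Σ(b_i/K_i) = 9.40 / 55.07 = 0.1707 m/day.
In each layer the seepage velocity is v_i = q/n_i, so the layer transit time is t_i = b_i·n_i / q:
  layer 1 (fractured sandstone): t_1 = 2.81 × 0.18 / 0.1707 = 2.963 d
  layer 2 (coarse sand): t_2 = 13.5 × 0.24 / 0.1707 = 18.98 d
  layer 3 (clean gravel): t_3 = 9.86 × 0.26 / 0.1707 = 15.02 d
  layer 4 (weathered basalt): t_4 = 10.3 × 0.16 / 0.1707 = 9.654 d
Total t = Σ t_i = 46.62 days.

46.6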